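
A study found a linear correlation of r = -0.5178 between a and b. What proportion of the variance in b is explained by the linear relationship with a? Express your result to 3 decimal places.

r² = (-0.5178)² = 0.268

0.268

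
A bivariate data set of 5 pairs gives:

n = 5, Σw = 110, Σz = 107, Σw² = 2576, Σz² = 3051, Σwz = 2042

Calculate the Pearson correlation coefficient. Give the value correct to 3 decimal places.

-0.905

r = (nΣwz − ΣwΣz) / √[(nΣw² − (Σw)²)(nΣz² − (Σz)²)]
Numerator: 5×2042 − 110×107 = -1560
Denominator: √[(12880 − 12100)(15255 − 11449)] = √[780 × 3806] = 1722.9858
r = -1560 / 1722.9858 ≈ -0.905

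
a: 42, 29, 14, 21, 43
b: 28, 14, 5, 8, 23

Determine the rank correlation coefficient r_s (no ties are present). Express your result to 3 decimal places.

Rank a: 4, 3, 1, 2, 5
Rank b: 5, 3, 1, 2, 4
d = rank(a) − rank(b): -1, 0, 0, 0, 1; Σd² = 2
ρ = 1 − 6Σd² / [n(n²−1)] = 1 − 6×2 / (5×24) = 1 − 12/120 ≈ 0.900

0.900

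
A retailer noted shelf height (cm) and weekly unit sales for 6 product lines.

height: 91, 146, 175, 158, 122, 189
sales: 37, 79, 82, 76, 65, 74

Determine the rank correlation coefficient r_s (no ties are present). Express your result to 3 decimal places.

0.600

Rank height: 1, 3, 5, 4, 2, 6
Rank sales: 1, 5, 6, 4, 2, 3
d = rank(height) − rank(sales): 0, -2, -1, 0, 0, 3; Σd² = 14
ρ = 1 − 6Σd² / [n(n²−1)] = 1 − 6×14 / (6×35) = 1 − 84/210 ≈ 0.600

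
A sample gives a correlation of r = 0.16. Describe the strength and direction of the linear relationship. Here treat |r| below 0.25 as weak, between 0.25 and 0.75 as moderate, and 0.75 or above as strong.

r = 0.16 > 0 so the relationship is positive.
|r| = 0.16, which falls in the weak range.

weak positive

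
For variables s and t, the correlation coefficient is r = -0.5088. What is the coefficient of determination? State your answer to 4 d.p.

0.2589

r² = (-0.5088)² = 0.2589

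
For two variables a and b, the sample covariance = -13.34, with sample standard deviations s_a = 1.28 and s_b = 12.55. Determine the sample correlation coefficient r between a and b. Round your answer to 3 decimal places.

-0.830

r = Cov(a,b) / (s_a · s_b) = -13.34 / (1.28 × 12.55)
  = -13.34 / 16.0640 ≈ -0.830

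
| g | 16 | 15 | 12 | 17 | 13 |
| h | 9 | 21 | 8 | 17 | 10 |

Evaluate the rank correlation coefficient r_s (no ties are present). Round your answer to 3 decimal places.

Rank g: 4, 3, 1, 5, 2
Rank h: 2, 5, 1, 4, 3
d = rank(g) − rank(h): 2, -2, 0, 1, -1; Σd² = 10
ρ = 1 − 6Σd² / [n(n²−1)] = 1 − 6×10 / (5×24) = 1 − 60/120 ≈ 0.500

0.500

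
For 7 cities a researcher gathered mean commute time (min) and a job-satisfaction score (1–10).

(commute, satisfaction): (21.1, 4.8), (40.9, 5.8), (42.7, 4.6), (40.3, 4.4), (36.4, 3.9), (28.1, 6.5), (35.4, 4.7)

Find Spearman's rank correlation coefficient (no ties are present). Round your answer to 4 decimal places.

-0.3571

Rank commute: 1, 6, 7, 5, 4, 2, 3
Rank satisfaction: 5, 6, 3, 2, 1, 7, 4
d = rank(commute) − rank(satisfaction): -4, 0, 4, 3, 3, -5, -1; Σd² = 76
ρ = 1 − 6Σd² / [n(n²−1)] = 1 − 6×76 / (7×48) = 1 − 456/336 ≈ -0.3571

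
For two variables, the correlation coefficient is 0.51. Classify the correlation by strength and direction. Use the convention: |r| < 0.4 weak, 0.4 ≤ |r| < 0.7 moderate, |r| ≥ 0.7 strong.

moderate positive

r = 0.51 > 0 so the relationship is positive.
|r| = 0.51, which falls in the moderate range.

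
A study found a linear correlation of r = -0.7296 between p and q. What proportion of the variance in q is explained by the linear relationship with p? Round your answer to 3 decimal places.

r² = (-0.7296)² = 0.532

0.532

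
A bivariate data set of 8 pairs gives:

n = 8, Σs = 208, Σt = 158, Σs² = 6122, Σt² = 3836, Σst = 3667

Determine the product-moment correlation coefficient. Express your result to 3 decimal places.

-0.617

r = (nΣst − ΣsΣt) / √[(nΣs² − (Σs)²)(nΣt² − (Σt)²)]
Numerator: 8×3667 − 208×158 = -3528
Denominator: √[(48976 − 43264)(30688 − 24964)] = √[5712 × 5724] = 5717.9969
r = -3528 / 5717.9969 ≈ -0.617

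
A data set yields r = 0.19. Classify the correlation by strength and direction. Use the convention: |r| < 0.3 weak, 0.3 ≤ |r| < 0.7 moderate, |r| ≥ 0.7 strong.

weak positive

r = 0.19 > 0 so the relationship is positive.
|r| = 0.19, which falls in the weak range.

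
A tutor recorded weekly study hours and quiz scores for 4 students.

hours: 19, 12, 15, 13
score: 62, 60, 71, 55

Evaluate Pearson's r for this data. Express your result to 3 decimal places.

n = 4, Σx = 59, Σy = 248, Σx² = 899, Σy² = 15510, Σxy = 3678
nΣxy − ΣxΣy = 14712 − 14632 = 80
nΣx² − (Σx)² = 3596 − 3481 = 115; nΣy² − (Σy)² = 62040 − 61504 = 536
r = 80 / √(115 × 536) = 80 / 248.2740 ≈ 0.322

0.322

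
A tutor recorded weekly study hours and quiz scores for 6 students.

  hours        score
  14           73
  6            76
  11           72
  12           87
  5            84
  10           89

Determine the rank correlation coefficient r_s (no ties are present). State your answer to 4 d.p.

Rank hours: 6, 2, 4, 5, 1, 3
Rank score: 2, 3, 1, 5, 4, 6
d = rank(hours) − rank(score): 4, -1, 3, 0, -3, -3; Σd² = 44
ρ = 1 − 6Σd² / [n(n²−1)] = 1 − 6×44 / (6×35) = 1 − 264/210 ≈ -0.2571

-0.2571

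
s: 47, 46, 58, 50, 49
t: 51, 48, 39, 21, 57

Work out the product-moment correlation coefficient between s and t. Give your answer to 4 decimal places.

-0.3386

n = 5, Σs = 250, Σt = 216, Σs² = 12590, Σt² = 10116, Σst = 10710
nΣst − ΣsΣt = 53550 − 54000 = -450
nΣs² − (Σs)² = 62950 − 62500 = 450; nΣt² − (Σt)² = 50580 − 46656 = 3924
r = -450 / √(450 × 3924) = -450 / 1328.8341 ≈ -0.3386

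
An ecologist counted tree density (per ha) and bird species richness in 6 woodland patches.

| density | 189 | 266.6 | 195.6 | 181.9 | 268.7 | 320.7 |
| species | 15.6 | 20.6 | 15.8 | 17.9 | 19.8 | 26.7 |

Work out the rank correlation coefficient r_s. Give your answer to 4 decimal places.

0.7714

Rank density: 2, 4, 3, 1, 5, 6
Rank species: 1, 5, 2, 3, 4, 6
d = rank(density) − rank(species): 1, -1, 1, -2, 1, 0; Σd² = 8
ρ = 1 − 6Σd² / [n(n²−1)] = 1 − 6×8 / (6×35) = 1 − 48/210 ≈ 0.7714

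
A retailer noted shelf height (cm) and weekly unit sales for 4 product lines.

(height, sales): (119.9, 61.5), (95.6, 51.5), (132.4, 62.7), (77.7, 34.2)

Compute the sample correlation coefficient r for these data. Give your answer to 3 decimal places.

0.953

n = 4, Σx = 425.6, Σy = 209.9, Σx² = 47082.42, Σy² = 11535.43, Σxy = 23256.07
nΣxy − ΣxΣy = 93024.28 − 89333.44 = 3690.84
nΣx² − (Σx)² = 188329.68 − 181135.36 = 7194.32; nΣy² − (Σy)² = 46141.72 − 44058.01 = 2083.71
r = 3690.84 / √(7194.32 × 2083.71) = 3690.84 / 3871.8053 ≈ 0.953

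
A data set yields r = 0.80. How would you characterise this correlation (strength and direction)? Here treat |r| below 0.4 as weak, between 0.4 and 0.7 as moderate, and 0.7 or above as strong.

strong positive

r = 0.80 > 0 so the relationship is positive.
|r| = 0.80, which falls in the strong range.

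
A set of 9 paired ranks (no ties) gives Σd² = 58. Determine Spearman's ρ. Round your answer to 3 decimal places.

0.517

ρ = 1 − 6Σd² / [n(n²−1)] = 1 − 6×58 / (9×80)
  = 1 − 348/720 = 1 − 0.4833 ≈ 0.517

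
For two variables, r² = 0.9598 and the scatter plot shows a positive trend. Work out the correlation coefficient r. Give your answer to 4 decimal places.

0.9797

|r| = √0.9598 = 0.9797
The association is positive, so r = 0.9797.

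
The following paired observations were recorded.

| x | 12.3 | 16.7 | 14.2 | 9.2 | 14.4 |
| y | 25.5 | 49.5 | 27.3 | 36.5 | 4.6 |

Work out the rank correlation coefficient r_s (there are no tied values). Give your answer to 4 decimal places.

Rank x: 2, 5, 3, 1, 4
Rank y: 2, 5, 3, 4, 1
d = rank(x) − rank(y): 0, 0, 0, -3, 3; Σd² = 18
ρ = 1 − 6Σd² / [n(n²−1)] = 1 − 6×18 / (5×24) = 1 − 108/120 ≈ 0.1000

0.1000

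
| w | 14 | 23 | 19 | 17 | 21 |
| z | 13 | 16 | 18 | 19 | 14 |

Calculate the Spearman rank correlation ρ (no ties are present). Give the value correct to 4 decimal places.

Rank w: 1, 5, 3, 2, 4
Rank z: 1, 3, 4, 5, 2
d = rank(w) − rank(z): 0, 2, -1, -3, 2; Σd² = 18
ρ = 1 − 6Σd² / [n(n²−1)] = 1 − 6×18 / (5×24) = 1 − 108/120 ≈ 0.1000

0.1000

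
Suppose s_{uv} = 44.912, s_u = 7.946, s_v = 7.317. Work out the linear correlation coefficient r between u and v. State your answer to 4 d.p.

r = Cov(u,v) / (s_u · s_v) = 44.912 / (7.946 × 7.317)
  = 44.912 / 58.1409 ≈ 0.7725

0.7725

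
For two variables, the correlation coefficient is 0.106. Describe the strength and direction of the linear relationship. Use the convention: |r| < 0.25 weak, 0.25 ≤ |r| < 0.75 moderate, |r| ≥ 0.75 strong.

weak positive

r = 0.106 > 0 so the relationship is positive.
|r| = 0.106, which falls in the weak range.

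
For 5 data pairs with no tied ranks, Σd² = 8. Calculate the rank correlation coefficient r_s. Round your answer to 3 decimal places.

0.600

ρ = 1 − 6Σd² / [n(n²−1)] = 1 − 6×8 / (5×24)
  = 1 − 48/120 = 1 − 0.4000 ≈ 0.600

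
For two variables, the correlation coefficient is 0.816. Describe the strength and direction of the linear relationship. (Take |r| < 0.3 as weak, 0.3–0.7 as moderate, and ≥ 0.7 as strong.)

strong positive

r = 0.816 > 0 so the relationship is positive.
|r| = 0.816, which falls in the strong range.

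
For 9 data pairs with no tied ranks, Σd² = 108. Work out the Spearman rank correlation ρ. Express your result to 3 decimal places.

0.100

ρ = 1 − 6Σd² / [n(n²−1)] = 1 − 6×108 / (9×80)
  = 1 − 648/720 = 1 − 0.9000 ≈ 0.100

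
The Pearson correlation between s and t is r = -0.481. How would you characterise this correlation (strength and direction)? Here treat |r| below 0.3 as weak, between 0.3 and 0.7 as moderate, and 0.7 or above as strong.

moderate negative

r = -0.481 < 0 so the relationship is negative.
|r| = 0.481, which falls in the moderate range.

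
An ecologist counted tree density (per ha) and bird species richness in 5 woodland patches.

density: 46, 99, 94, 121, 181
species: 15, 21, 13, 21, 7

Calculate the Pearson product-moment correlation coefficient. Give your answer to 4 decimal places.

-0.4601

n = 5, Σx = 541, Σy = 77, Σx² = 68155, Σy² = 1325, Σxy = 7799
nΣxy − ΣxΣy = 38995 − 41657 = -2662
nΣx² − (Σx)² = 340775 − 292681 = 48094; nΣy² − (Σy)² = 6625 − 5929 = 696
r = -2662 / √(48094 × 696) = -2662 / 5785.6222 ≈ -0.4601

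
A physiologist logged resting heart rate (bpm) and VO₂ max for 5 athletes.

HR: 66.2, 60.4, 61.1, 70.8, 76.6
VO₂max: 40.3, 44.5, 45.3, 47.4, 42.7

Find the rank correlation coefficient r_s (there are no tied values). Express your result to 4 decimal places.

Rank HR: 3, 1, 2, 4, 5
Rank VO₂max: 1, 3, 4, 5, 2
d = rank(HR) − rank(VO₂max): 2, -2, -2, -1, 3; Σd² = 22
ρ = 1 − 6Σd² / [n(n²−1)] = 1 − 6×22 / (5×24) = 1 − 132/120 ≈ -0.1000

-0.1000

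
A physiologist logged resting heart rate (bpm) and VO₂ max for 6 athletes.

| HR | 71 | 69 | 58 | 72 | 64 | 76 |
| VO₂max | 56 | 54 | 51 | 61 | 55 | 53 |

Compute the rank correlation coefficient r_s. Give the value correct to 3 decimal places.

Rank HR: 4, 3, 1, 5, 2, 6
Rank VO₂max: 5, 3, 1, 6, 4, 2
d = rank(HR) − rank(VO₂max): -1, 0, 0, -1, -2, 4; Σd² = 22
ρ = 1 − 6Σd² / [n(n²−1)] = 1 − 6×22 / (6×35) = 1 − 132/210 ≈ 0.371

0.371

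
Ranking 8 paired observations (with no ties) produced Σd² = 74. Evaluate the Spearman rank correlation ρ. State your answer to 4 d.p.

ρ = 1 − 6Σd² / [n(n²−1)] = 1 − 6×74 / (8×63)
  = 1 − 444/504 = 1 − 0.88095 ≈ 0.1190

0.1190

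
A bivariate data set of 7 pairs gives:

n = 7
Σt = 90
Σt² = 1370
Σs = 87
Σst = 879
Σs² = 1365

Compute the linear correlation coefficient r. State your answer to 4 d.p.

r = (nΣst − ΣsΣt) / √[(nΣs² − (Σs)²)(nΣt² − (Σt)²)]
Numerator: 7×879 − 87×90 = -1677
Denominator: √[(9555 − 7569)(9590 − 8100)] = √[1986 × 1490] = 1720.2151
r = -1677 / 1720.2151 ≈ -0.9749

-0.9749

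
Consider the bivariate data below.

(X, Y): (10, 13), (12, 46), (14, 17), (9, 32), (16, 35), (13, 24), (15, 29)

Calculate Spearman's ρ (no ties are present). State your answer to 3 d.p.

Rank X: 2, 3, 5, 1, 7, 4, 6
Rank Y: 1, 7, 2, 5, 6, 3, 4
d = rank(X) − rank(Y): 1, -4, 3, -4, 1, 1, 2; Σd² = 48
ρ = 1 − 6Σd² / [n(n²−1)] = 1 − 6×48 / (7×48) = 1 − 288/336 ≈ 0.143

0.143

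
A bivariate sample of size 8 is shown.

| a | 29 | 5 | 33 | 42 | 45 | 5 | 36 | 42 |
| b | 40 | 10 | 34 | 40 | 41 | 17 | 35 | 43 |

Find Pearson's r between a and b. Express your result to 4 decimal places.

n = 8, Σa = 237, Σb = 260, Σa² = 8829, Σb² = 9500, Σab = 9008
nΣab − ΣaΣb = 72064 − 61620 = 10444
nΣa² − (Σa)² = 70632 − 56169 = 14463; nΣb² − (Σb)² = 76000 − 67600 = 8400
r = 10444 / √(14463 × 8400) = 10444 / 11022.2139 ≈ 0.9475

0.9475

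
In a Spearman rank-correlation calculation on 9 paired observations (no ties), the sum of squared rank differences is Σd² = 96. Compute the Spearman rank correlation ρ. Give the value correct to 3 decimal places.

0.200

ρ = 1 − 6Σd² / [n(n²−1)] = 1 − 6×96 / (9×80)
  = 1 − 576/720 = 1 − 0.8000 ≈ 0.200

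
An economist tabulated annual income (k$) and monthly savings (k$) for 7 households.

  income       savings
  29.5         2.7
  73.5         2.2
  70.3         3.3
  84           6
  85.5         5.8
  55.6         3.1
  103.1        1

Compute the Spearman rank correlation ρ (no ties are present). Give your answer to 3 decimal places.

Rank income: 1, 4, 3, 5, 6, 2, 7
Rank savings: 3, 2, 5, 7, 6, 4, 1
d = rank(income) − rank(savings): -2, 2, -2, -2, 0, -2, 6; Σd² = 56
ρ = 1 − 6Σd² / [n(n²−1)] = 1 − 6×56 / (7×48) = 1 − 336/336 ≈ 0.000

0.000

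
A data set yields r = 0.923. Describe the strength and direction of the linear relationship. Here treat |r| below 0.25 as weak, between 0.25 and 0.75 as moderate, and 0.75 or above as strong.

strong positive

r = 0.923 > 0 so the relationship is positive.
|r| = 0.923, which falls in the strong range.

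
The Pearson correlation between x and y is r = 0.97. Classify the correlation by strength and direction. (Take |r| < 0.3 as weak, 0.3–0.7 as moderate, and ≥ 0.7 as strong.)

r = 0.97 > 0 so the relationship is positive.
|r| = 0.97, which falls in the strong range.

strong positive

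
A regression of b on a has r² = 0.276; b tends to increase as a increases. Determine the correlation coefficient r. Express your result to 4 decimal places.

|r| = √0.276 = 0.5254
The association is positive, so r = 0.5254.

0.5254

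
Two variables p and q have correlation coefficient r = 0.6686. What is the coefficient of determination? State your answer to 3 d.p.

r² = (0.6686)² = 0.447

0.447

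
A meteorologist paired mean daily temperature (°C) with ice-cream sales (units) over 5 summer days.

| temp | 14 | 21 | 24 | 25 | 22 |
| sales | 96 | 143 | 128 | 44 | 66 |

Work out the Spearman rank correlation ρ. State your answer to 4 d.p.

-0.5000

Rank temp: 1, 2, 4, 5, 3
Rank sales: 3, 5, 4, 1, 2
d = rank(temp) − rank(sales): -2, -3, 0, 4, 1; Σd² = 30
ρ = 1 − 6Σd² / [n(n²−1)] = 1 − 6×30 / (5×24) = 1 − 180/120 ≈ -0.5000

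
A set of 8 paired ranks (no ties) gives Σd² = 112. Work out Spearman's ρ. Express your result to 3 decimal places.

-0.333

ρ = 1 − 6Σd² / [n(n²−1)] = 1 − 6×112 / (8×63)
  = 1 − 672/504 = 1 − 1.3333 ≈ -0.333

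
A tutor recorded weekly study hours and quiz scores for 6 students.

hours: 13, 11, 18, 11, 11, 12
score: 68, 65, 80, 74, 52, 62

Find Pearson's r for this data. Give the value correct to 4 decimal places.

0.6749

n = 6, Σx = 76, Σy = 401, Σx² = 1000, Σy² = 27273, Σxy = 5169
nΣxy − ΣxΣy = 31014 − 30476 = 538
nΣx² − (Σx)² = 6000 − 5776 = 224; nΣy² − (Σy)² = 163638 − 160801 = 2837
r = 538 / √(224 × 2837) = 538 / 797.1750 ≈ 0.6749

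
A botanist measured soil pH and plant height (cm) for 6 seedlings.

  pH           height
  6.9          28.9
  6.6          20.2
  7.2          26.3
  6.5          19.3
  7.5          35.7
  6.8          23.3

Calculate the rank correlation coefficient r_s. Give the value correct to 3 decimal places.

Rank pH: 4, 2, 5, 1, 6, 3
Rank height: 5, 2, 4, 1, 6, 3
d = rank(pH) − rank(height): -1, 0, 1, 0, 0, 0; Σd² = 2
ρ = 1 − 6Σd² / [n(n²−1)] = 1 − 6×2 / (6×35) = 1 − 12/210 ≈ 0.943

0.943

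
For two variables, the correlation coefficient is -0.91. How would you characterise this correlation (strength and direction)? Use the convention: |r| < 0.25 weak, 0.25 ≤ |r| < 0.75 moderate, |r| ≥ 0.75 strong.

strong negative

r = -0.91 < 0 so the relationship is negative.
|r| = 0.91, which falls in the strong range.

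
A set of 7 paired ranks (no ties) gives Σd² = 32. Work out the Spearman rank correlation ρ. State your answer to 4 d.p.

0.4286

ρ = 1 − 6Σd² / [n(n²−1)] = 1 − 6×32 / (7×48)
  = 1 − 192/336 = 1 − 0.57143 ≈ 0.4286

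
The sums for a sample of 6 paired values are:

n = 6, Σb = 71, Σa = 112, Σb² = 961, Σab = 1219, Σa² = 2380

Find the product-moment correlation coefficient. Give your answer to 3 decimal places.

r = (nΣab − ΣaΣb) / √[(nΣa² − (Σa)²)(nΣb² − (Σb)²)]
Numerator: 6×1219 − 112×71 = -638
Denominator: √[(14280 − 12544)(5766 − 5041)] = √[1736 × 725] = 1121.8734
r = -638 / 1121.8734 ≈ -0.569

-0.569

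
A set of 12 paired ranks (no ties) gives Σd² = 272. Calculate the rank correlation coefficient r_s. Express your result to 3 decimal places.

ρ = 1 − 6Σd² / [n(n²−1)] = 1 − 6×272 / (12×143)
  = 1 − 1632/1716 = 1 − 0.9510 ≈ 0.049

0.049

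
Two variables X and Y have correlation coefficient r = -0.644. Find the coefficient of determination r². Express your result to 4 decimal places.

r² = (-0.644)² = 0.4147

0.4147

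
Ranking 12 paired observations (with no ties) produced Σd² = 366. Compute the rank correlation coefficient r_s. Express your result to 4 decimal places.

ρ = 1 − 6Σd² / [n(n²−1)] = 1 − 6×366 / (12×143)
  = 1 − 2196/1716 = 1 − 1.27972 ≈ -0.2797

-0.2797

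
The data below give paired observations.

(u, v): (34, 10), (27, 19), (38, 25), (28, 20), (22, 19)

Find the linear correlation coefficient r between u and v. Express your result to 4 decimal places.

0.0708

n = 5, Σu = 149, Σv = 93, Σu² = 4597, Σv² = 1847, Σuv = 2781
nΣuv − ΣuΣv = 13905 − 13857 = 48
nΣu² − (Σu)² = 22985 − 22201 = 784; nΣv² − (Σv)² = 9235 − 8649 = 586
r = 48 / √(784 × 586) = 48 / 677.8082 ≈ 0.0708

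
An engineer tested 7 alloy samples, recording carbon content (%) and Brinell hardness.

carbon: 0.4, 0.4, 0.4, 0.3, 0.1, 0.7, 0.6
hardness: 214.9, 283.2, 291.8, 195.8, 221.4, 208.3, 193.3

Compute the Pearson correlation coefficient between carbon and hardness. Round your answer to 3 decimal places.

n = 7, Σx = 2.9, Σy = 1608.7, Σx² = 1.43, Σy² = 379640.87, Σxy = 658.63
nΣxy − ΣxΣy = 4610.41 − 4665.23 = -54.82
nΣx² − (Σx)² = 10.01 − 8.41 = 1.6; nΣy² − (Σy)² = 2657486.09 − 2587915.69 = 69570.4
r = -54.82 / √(1.6 × 69570.4) = -54.82 / 333.6355 ≈ -0.164

-0.164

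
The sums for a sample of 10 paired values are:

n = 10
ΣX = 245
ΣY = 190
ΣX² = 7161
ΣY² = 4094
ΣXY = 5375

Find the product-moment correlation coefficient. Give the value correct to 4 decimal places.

r = (nΣXY − ΣXΣY) / √[(nΣX² − (ΣX)²)(nΣY² − (ΣY)²)]
Numerator: 10×5375 − 245×190 = 7200
Denominator: √[(71610 − 60025)(40940 − 36100)] = √[11585 × 4840] = 7488.0839
r = 7200 / 7488.0839 ≈ 0.9615

0.9615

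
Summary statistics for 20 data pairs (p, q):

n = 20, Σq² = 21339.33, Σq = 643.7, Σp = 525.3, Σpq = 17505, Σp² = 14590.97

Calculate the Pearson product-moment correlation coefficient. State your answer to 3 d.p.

r = (nΣpq − ΣpΣq) / √[(nΣp² − (Σp)²)(nΣq² − (Σq)²)]
Numerator: 20×17505 − 525.3×643.7 = 11964.39
Denominator: √[(291819.4 − 275940.09)(426786.6 − 414349.69)] = √[15879.31 × 12436.91] = 14053.0975
r = 11964.39 / 14053.0975 ≈ 0.851

0.851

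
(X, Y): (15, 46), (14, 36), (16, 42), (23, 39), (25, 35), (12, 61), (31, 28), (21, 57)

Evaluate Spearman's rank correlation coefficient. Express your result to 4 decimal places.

-0.6905

Rank X: 3, 2, 4, 6, 7, 1, 8, 5
Rank Y: 6, 3, 5, 4, 2, 8, 1, 7
d = rank(X) − rank(Y): -3, -1, -1, 2, 5, -7, 7, -2; Σd² = 142
ρ = 1 − 6Σd² / [n(n²−1)] = 1 − 6×142 / (8×63) = 1 − 852/504 ≈ -0.6905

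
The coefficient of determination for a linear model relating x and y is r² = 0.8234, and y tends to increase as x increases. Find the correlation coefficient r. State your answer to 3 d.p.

0.907

|r| = √0.8234 = 0.907
The association is positive, so r = 0.907.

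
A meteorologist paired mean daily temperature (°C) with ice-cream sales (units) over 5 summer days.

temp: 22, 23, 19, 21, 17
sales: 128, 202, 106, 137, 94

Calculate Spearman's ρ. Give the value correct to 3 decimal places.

Rank temp: 4, 5, 2, 3, 1
Rank sales: 3, 5, 2, 4, 1
d = rank(temp) − rank(sales): 1, 0, 0, -1, 0; Σd² = 2
ρ = 1 − 6Σd² / [n(n²−1)] = 1 − 6×2 / (5×24) = 1 − 12/120 ≈ 0.900

0.900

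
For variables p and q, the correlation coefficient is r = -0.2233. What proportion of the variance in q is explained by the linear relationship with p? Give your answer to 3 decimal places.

r² = (-0.2233)² = 0.050

0.050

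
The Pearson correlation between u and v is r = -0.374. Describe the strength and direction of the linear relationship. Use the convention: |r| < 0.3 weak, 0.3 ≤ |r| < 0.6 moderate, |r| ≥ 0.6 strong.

r = -0.374 < 0 so the relationship is negative.
|r| = 0.374, which falls in the moderate range.

moderate negative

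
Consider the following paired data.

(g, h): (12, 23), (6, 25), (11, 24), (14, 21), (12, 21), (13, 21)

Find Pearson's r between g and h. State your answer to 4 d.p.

-0.8505

n = 6, Σg = 68, Σh = 135, Σg² = 810, Σh² = 3053, Σgh = 1509
nΣgh − ΣgΣh = 9054 − 9180 = -126
nΣg² − (Σg)² = 4860 − 4624 = 236; nΣh² − (Σh)² = 18318 − 18225 = 93
r = -126 / √(236 × 93) = -126 / 148.1486 ≈ -0.8505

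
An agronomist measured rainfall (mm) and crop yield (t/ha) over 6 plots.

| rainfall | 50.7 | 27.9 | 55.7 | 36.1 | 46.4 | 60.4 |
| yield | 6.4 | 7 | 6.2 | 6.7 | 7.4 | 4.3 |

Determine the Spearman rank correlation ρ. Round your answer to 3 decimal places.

Rank rainfall: 4, 1, 5, 2, 3, 6
Rank yield: 3, 5, 2, 4, 6, 1
d = rank(rainfall) − rank(yield): 1, -4, 3, -2, -3, 5; Σd² = 64
ρ = 1 − 6Σd² / [n(n²−1)] = 1 − 6×64 / (6×35) = 1 − 384/210 ≈ -0.829

-0.829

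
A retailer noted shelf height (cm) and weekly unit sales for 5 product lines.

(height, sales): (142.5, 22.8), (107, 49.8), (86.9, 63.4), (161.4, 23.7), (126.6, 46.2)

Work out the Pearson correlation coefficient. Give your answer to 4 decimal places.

-0.9505

n = 5, Σx = 624.4, Σy = 205.9, Σx² = 81384.38, Σy² = 9715.57, Σxy = 23761.16
nΣxy − ΣxΣy = 118805.8 − 128563.96 = -9758.16
nΣx² − (Σx)² = 406921.9 − 389875.36 = 17046.54; nΣy² − (Σy)² = 48577.85 − 42394.81 = 6183.04
r = -9758.16 / √(17046.54 × 6183.04) = -9758.16 / 10266.4229 ≈ -0.9505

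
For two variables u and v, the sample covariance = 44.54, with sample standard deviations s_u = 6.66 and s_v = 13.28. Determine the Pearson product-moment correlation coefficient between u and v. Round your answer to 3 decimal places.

r = Cov(u,v) / (s_u · s_v) = 44.54 / (6.66 × 13.28)
  = 44.54 / 88.4448 ≈ 0.504

0.504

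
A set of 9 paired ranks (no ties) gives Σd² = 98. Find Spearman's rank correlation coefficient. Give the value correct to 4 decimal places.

ρ = 1 − 6Σd² / [n(n²−1)] = 1 − 6×98 / (9×80)
  = 1 − 588/720 = 1 − 0.81667 ≈ 0.1833

0.1833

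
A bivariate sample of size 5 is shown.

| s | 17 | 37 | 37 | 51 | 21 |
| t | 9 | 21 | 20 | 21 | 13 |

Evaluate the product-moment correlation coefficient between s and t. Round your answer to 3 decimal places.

0.912

n = 5, Σs = 163, Σt = 84, Σs² = 6069, Σt² = 1532, Σst = 3014
nΣst − ΣsΣt = 15070 − 13692 = 1378
nΣs² − (Σs)² = 30345 − 26569 = 3776; nΣt² − (Σt)² = 7660 − 7056 = 604
r = 1378 / √(3776 × 604) = 1378 / 1510.2000 ≈ 0.912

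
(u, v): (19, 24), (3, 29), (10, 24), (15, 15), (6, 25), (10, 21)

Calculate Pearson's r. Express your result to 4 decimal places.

n = 6, Σu = 63, Σv = 138, Σu² = 831, Σv² = 3284, Σuv = 1368
nΣuv − ΣuΣv = 8208 − 8694 = -486
nΣu² − (Σu)² = 4986 − 3969 = 1017; nΣv² − (Σv)² = 19704 − 19044 = 660
r = -486 / √(1017 × 660) = -486 / 819.2802 ≈ -0.5932

-0.5932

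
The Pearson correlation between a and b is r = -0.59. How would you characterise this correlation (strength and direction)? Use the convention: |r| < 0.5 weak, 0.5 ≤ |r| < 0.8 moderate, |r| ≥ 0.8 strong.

r = -0.59 < 0 so the relationship is negative.
|r| = 0.59, which falls in the moderate range.

moderate negative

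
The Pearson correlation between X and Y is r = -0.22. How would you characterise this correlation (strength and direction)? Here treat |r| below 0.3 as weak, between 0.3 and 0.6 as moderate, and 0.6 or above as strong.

weak negative

r = -0.22 < 0 so the relationship is negative.
|r| = 0.22, which falls in the weak range.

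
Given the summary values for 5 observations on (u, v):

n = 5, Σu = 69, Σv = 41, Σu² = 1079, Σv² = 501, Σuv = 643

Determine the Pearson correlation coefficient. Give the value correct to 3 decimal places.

r = (nΣuv − ΣuΣv) / √[(nΣu² − (Σu)²)(nΣv² − (Σv)²)]
Numerator: 5×643 − 69×41 = 386
Denominator: √[(5395 − 4761)(2505 − 1681)] = √[634 × 824] = 722.7835
r = 386 / 722.7835 ≈ 0.534

0.534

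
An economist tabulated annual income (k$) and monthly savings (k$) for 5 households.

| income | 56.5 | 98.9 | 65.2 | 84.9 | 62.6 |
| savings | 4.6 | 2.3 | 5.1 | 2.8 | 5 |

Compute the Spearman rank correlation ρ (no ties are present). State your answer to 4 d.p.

-0.6000

Rank income: 1, 5, 3, 4, 2
Rank savings: 3, 1, 5, 2, 4
d = rank(income) − rank(savings): -2, 4, -2, 2, -2; Σd² = 32
ρ = 1 − 6Σd² / [n(n²−1)] = 1 − 6×32 / (5×24) = 1 − 192/120 ≈ -0.6000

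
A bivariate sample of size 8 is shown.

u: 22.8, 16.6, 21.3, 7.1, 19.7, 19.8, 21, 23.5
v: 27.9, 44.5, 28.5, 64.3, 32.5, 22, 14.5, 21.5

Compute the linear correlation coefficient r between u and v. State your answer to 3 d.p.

-0.911

n = 8, Σu = 151.8, Σv = 255.7, Σu² = 3072.88, Σv² = 9918.15, Σuv = 4324
nΣuv − ΣuΣv = 34592 − 38815.26 = -4223.26
nΣu² − (Σu)² = 24583.04 − 23043.24 = 1539.8; nΣv² − (Σv)² = 79345.2 − 65382.49 = 13962.71
r = -4223.26 / √(1539.8 × 13962.71) = -4223.26 / 4636.7856 ≈ -0.911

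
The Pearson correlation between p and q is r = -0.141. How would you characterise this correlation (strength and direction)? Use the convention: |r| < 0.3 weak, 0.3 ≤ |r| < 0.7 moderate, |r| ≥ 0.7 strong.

weak negative

r = -0.141 < 0 so the relationship is negative.
|r| = 0.141, which falls in the weak range.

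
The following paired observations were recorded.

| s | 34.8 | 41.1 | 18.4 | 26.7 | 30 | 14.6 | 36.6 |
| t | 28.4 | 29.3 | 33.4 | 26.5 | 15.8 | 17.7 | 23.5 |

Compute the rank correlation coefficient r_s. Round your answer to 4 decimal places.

Rank s: 5, 7, 2, 3, 4, 1, 6
Rank t: 5, 6, 7, 4, 1, 2, 3
d = rank(s) − rank(t): 0, 1, -5, -1, 3, -1, 3; Σd² = 46
ρ = 1 − 6Σd² / [n(n²−1)] = 1 − 6×46 / (7×48) = 1 − 276/336 ≈ 0.1786

0.1786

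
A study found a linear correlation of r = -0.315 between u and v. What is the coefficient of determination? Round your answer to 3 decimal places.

0.099

r² = (-0.315)² = 0.099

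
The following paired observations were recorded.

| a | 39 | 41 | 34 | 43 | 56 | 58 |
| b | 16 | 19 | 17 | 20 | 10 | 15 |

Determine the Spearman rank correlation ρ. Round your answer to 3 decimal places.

-0.429

Rank a: 2, 3, 1, 4, 5, 6
Rank b: 3, 5, 4, 6, 1, 2
d = rank(a) − rank(b): -1, -2, -3, -2, 4, 4; Σd² = 50
ρ = 1 − 6Σd² / [n(n²−1)] = 1 − 6×50 / (6×35) = 1 − 300/210 ≈ -0.429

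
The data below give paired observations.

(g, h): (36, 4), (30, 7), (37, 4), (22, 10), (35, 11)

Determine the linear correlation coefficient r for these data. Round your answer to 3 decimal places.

-0.554

n = 5, Σg = 160, Σh = 36, Σg² = 5274, Σh² = 302, Σgh = 1107
nΣgh − ΣgΣh = 5535 − 5760 = -225
nΣg² − (Σg)² = 26370 − 25600 = 770; nΣh² − (Σh)² = 1510 − 1296 = 214
r = -225 / √(770 × 214) = -225 / 405.9310 ≈ -0.554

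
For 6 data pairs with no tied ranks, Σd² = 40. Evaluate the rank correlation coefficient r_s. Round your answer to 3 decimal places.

ρ = 1 − 6Σd² / [n(n²−1)] = 1 − 6×40 / (6×35)
  = 1 − 240/210 = 1 − 1.1429 ≈ -0.143

-0.143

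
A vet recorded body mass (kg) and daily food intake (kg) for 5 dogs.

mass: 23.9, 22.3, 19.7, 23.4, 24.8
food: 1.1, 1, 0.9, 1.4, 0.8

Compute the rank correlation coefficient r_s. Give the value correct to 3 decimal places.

-0.100

Rank mass: 4, 2, 1, 3, 5
Rank food: 4, 3, 2, 5, 1
d = rank(mass) − rank(food): 0, -1, -1, -2, 4; Σd² = 22
ρ = 1 − 6Σd² / [n(n²−1)] = 1 − 6×22 / (5×24) = 1 − 132/120 ≈ -0.100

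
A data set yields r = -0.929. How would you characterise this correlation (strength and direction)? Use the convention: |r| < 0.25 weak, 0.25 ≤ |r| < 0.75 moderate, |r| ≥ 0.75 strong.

r = -0.929 < 0 so the relationship is negative.
|r| = 0.929, which falls in the strong range.

strong negative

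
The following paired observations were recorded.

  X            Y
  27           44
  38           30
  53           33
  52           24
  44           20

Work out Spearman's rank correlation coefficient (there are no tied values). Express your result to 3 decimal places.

Rank X: 1, 2, 5, 4, 3
Rank Y: 5, 3, 4, 2, 1
d = rank(X) − rank(Y): -4, -1, 1, 2, 2; Σd² = 26
ρ = 1 − 6Σd² / [n(n²−1)] = 1 − 6×26 / (5×24) = 1 − 156/120 ≈ -0.300

-0.300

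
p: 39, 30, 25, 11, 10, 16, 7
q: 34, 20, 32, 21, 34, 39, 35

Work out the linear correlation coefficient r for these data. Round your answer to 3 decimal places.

n = 7, Σp = 138, Σq = 215, Σp² = 3572, Σq² = 6923, Σpq = 4166
nΣpq − ΣpΣq = 29162 − 29670 = -508
nΣp² − (Σp)² = 25004 − 19044 = 5960; nΣq² − (Σq)² = 48461 − 46225 = 2236
r = -508 / √(5960 × 2236) = -508 / 3650.5561 ≈ -0.139

-0.139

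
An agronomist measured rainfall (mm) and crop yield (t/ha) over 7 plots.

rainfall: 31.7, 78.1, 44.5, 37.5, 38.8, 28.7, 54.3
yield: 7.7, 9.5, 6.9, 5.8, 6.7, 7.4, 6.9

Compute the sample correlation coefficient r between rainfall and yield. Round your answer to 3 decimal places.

0.662

n = 7, Σx = 313.6, Σy = 50.9, Σx² = 15768.62, Σy² = 378.05, Σxy = 2357.6
nΣxy − ΣxΣy = 16503.2 − 15962.24 = 540.96
nΣx² − (Σx)² = 110380.34 − 98344.96 = 12035.38; nΣy² − (Σy)² = 2646.35 − 2590.81 = 55.54
r = 540.96 / √(12035.38 × 55.54) = 540.96 / 817.5849 ≈ 0.662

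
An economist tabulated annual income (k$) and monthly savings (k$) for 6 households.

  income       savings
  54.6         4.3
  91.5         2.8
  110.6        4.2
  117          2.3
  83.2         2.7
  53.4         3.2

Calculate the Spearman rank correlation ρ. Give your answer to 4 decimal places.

Rank income: 2, 4, 5, 6, 3, 1
Rank savings: 6, 3, 5, 1, 2, 4
d = rank(income) − rank(savings): -4, 1, 0, 5, 1, -3; Σd² = 52
ρ = 1 − 6Σd² / [n(n²−1)] = 1 − 6×52 / (6×35) = 1 − 312/210 ≈ -0.4857

-0.4857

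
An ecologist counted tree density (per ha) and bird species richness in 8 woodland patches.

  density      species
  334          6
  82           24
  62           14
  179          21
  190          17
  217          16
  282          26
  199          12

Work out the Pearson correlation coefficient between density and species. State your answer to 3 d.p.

n = 8, Σx = 1545, Σy = 136, Σx² = 356479, Σy² = 2614, Σxy = 25021
nΣxy − ΣxΣy = 200168 − 210120 = -9952
nΣx² − (Σx)² = 2851832 − 2387025 = 464807; nΣy² − (Σy)² = 20912 − 18496 = 2416
r = -9952 / √(464807 × 2416) = -9952 / 33510.7999 ≈ -0.297

-0.297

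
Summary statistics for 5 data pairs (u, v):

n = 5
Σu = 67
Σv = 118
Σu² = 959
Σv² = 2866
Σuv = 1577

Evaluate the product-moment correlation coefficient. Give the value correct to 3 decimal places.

r = (nΣuv − ΣuΣv) / √[(nΣu² − (Σu)²)(nΣv² − (Σv)²)]
Numerator: 5×1577 − 67×118 = -21
Denominator: √[(4795 − 4489)(14330 − 13924)] = √[306 × 406] = 352.4713
r = -21 / 352.4713 ≈ -0.060

-0.060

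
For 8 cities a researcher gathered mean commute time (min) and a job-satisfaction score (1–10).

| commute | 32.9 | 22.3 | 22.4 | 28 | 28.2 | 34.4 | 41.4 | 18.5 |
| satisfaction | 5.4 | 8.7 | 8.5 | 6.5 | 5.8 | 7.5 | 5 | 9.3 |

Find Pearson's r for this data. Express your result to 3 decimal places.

n = 8, Σx = 228.1, Σy = 56.7, Σx² = 6900.27, Σy² = 420.73, Σxy = 1544.68
nΣxy − ΣxΣy = 12357.44 − 12933.27 = -575.83
nΣx² − (Σx)² = 55202.16 − 52029.61 = 3172.55; nΣy² − (Σy)² = 3365.84 − 3214.89 = 150.95
r = -575.83 / √(3172.55 × 150.95) = -575.83 / 692.0234 ≈ -0.832

-0.832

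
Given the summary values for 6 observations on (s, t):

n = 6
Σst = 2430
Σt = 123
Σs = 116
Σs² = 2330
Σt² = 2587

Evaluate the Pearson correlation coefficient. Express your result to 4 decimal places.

r = (nΣst − ΣsΣt) / √[(nΣs² − (Σs)²)(nΣt² − (Σt)²)]
Numerator: 6×2430 − 116×123 = 312
Denominator: √[(13980 − 13456)(15522 − 15129)] = √[524 × 393] = 453.7973
r = 312 / 453.7973 ≈ 0.6875

0.6875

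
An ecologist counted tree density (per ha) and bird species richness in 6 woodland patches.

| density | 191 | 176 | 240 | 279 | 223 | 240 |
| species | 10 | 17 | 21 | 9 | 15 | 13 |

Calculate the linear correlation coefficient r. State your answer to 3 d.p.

n = 6, Σx = 1349, Σy = 85, Σx² = 310227, Σy² = 1305, Σxy = 18918
nΣxy − ΣxΣy = 113508 − 114665 = -1157
nΣx² − (Σx)² = 1861362 − 1819801 = 41561; nΣy² − (Σy)² = 7830 − 7225 = 605
r = -1157 / √(41561 × 605) = -1157 / 5014.4197 ≈ -0.231

-0.231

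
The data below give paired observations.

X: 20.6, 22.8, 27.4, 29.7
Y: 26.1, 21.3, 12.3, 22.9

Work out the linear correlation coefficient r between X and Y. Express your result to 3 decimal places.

-0.472

n = 4, ΣX = 100.5, ΣY = 82.6, ΣX² = 2577.05, ΣY² = 1810.6, ΣXY = 2040.45
nΣXY − ΣXΣY = 8161.8 − 8301.3 = -139.5
nΣX² − (ΣX)² = 10308.2 − 10100.25 = 207.95; nΣY² − (ΣY)² = 7242.4 − 6822.76 = 419.64
r = -139.5 / √(207.95 × 419.64) = -139.5 / 295.4050 ≈ -0.472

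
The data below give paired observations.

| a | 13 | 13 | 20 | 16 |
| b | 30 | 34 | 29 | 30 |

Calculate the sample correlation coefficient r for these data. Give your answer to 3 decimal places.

n = 4, Σa = 62, Σb = 123, Σa² = 994, Σb² = 3797, Σab = 1892
nΣab − ΣaΣb = 7568 − 7626 = -58
nΣa² − (Σa)² = 3976 − 3844 = 132; nΣb² − (Σb)² = 15188 − 15129 = 59
r = -58 / √(132 × 59) = -58 / 88.2496 ≈ -0.657

-0.657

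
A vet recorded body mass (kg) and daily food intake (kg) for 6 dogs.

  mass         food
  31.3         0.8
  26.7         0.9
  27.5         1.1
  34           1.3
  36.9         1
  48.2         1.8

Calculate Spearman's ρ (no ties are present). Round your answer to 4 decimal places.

0.6000

Rank mass: 3, 1, 2, 4, 5, 6
Rank food: 1, 2, 4, 5, 3, 6
d = rank(mass) − rank(food): 2, -1, -2, -1, 2, 0; Σd² = 14
ρ = 1 − 6Σd² / [n(n²−1)] = 1 − 6×14 / (6×35) = 1 − 84/210 ≈ 0.6000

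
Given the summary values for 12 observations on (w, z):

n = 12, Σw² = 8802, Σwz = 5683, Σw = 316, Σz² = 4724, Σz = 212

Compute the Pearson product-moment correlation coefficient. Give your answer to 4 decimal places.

r = (nΣwz − ΣwΣz) / √[(nΣw² − (Σw)²)(nΣz² − (Σz)²)]
Numerator: 12×5683 − 316×212 = 1204
Denominator: √[(105624 − 99856)(56688 − 44944)] = √[5768 × 11744] = 8230.3944
r = 1204 / 8230.3944 ≈ 0.1463

0.1463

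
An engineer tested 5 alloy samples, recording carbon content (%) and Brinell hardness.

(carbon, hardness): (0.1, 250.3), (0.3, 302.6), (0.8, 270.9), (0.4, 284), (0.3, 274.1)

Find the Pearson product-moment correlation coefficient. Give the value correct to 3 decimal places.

n = 5, Σx = 1.9, Σy = 1381.9, Σx² = 0.99, Σy² = 383390.47, Σxy = 528.36
nΣxy − ΣxΣy = 2641.8 − 2625.61 = 16.19
nΣx² − (Σx)² = 4.95 − 3.61 = 1.34; nΣy² − (Σy)² = 1916952.35 − 1909647.61 = 7304.74
r = 16.19 / √(1.34 × 7304.74) = 16.19 / 98.9361 ≈ 0.164

0.164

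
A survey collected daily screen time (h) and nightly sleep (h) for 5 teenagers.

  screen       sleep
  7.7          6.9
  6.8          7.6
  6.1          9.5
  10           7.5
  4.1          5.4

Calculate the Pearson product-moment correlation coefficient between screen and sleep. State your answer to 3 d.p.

n = 5, Σx = 34.7, Σy = 36.9, Σx² = 259.55, Σy² = 281.03, Σxy = 259.9
nΣxy − ΣxΣy = 1299.5 − 1280.43 = 19.07
nΣx² − (Σx)² = 1297.75 − 1204.09 = 93.66; nΣy² − (Σy)² = 1405.15 − 1361.61 = 43.54
r = 19.07 / √(93.66 × 43.54) = 19.07 / 63.8589 ≈ 0.299

0.299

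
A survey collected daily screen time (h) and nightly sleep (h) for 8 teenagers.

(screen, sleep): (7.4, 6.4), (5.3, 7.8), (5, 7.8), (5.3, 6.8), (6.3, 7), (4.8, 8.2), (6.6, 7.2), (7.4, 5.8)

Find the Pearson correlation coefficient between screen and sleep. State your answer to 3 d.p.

n = 8, Σx = 48.1, Σy = 57, Σx² = 296.99, Σy² = 410.6, Σxy = 337.64
nΣxy − ΣxΣy = 2701.12 − 2741.7 = -40.58
nΣx² − (Σx)² = 2375.92 − 2313.61 = 62.31; nΣy² − (Σy)² = 3284.8 − 3249 = 35.8
r = -40.58 / √(62.31 × 35.8) = -40.58 / 47.2303 ≈ -0.859

-0.859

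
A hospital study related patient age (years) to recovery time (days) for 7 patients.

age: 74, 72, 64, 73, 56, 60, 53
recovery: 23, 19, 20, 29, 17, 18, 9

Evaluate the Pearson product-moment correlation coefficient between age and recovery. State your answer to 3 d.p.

0.826

n = 7, Σx = 452, Σy = 135, Σx² = 29630, Σy² = 2825, Σxy = 8976
nΣxy − ΣxΣy = 62832 − 61020 = 1812
nΣx² − (Σx)² = 207410 − 204304 = 3106; nΣy² − (Σy)² = 19775 − 18225 = 1550
r = 1812 / √(3106 × 1550) = 1812 / 2194.1513 ≈ 0.826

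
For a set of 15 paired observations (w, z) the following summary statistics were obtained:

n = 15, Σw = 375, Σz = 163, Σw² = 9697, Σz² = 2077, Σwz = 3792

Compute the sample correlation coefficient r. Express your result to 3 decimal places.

-0.902

r = (nΣwz − ΣwΣz) / √[(nΣw² − (Σw)²)(nΣz² − (Σz)²)]
Numerator: 15×3792 − 375×163 = -4245
Denominator: √[(145455 − 140625)(31155 − 26569)] = √[4830 × 4586] = 4706.4190
r = -4245 / 4706.4190 ≈ -0.902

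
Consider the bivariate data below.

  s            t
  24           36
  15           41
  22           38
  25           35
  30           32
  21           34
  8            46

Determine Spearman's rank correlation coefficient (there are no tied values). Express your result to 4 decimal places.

Rank s: 5, 2, 4, 6, 7, 3, 1
Rank t: 4, 6, 5, 3, 1, 2, 7
d = rank(s) − rank(t): 1, -4, -1, 3, 6, 1, -6; Σd² = 100
ρ = 1 − 6Σd² / [n(n²−1)] = 1 − 6×100 / (7×48) = 1 − 600/336 ≈ -0.7857

-0.7857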